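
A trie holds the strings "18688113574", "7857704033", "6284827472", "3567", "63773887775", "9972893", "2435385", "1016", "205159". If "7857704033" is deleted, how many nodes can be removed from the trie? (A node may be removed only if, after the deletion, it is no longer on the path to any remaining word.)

After clearing the end-marker at "7857704033", prune upward until reaching a node still needed by another word.
No other word shares any prefix with "7857704033", so all 10 of its nodes go.
Nodes removed: 10

10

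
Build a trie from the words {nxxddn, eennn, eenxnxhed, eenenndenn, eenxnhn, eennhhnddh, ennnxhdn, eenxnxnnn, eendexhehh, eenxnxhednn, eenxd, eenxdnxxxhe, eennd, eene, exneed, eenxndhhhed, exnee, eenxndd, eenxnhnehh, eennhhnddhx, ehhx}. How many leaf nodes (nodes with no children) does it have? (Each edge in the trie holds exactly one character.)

A leaf is a node with no children — equivalently, the end of a word that is not a proper prefix of any other stored word.
Those words: "eendexhehh", "eenenndenn", "eennd", "eennhhnddhx", "eennn", "eenxdnxxxhe", "eenxndd", "eenxndhhhed", "eenxnhnehh", "eenxnxhednn", "eenxnxnnn", "ehhx", "ennnxhdn", "exneed", "nxxddn"
Leaf count: 15

15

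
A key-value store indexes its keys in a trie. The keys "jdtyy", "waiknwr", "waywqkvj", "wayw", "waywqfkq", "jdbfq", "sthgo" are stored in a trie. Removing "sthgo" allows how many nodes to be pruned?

Walk "sthgo" from the leaf back toward the root, removing each node that no remaining word uses.
No other word shares any prefix with "sthgo", so all 5 of its nodes go.
Nodes removed: 5

5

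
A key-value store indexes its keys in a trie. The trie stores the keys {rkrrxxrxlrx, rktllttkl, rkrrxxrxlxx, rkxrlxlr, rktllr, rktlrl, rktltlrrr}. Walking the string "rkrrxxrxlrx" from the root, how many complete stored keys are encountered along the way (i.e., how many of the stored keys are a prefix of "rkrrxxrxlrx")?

1

Walk "rkrrxxrxlrx" from the root; an end-of-word marker is hit whenever a stored word is a prefix of "rkrrxxrxlrx".
Prefixes of the query that are stored words: "rkrrxxrxlrx"
Count: 1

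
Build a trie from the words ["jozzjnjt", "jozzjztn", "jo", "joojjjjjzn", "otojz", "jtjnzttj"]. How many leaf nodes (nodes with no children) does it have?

5

Leaves are exactly the stored words that no other stored word extends.
Those words: "joojjjjjzn", "jozzjnjt", "jozzjztn", "jtjnzttj", "otojz"
Leaf count: 5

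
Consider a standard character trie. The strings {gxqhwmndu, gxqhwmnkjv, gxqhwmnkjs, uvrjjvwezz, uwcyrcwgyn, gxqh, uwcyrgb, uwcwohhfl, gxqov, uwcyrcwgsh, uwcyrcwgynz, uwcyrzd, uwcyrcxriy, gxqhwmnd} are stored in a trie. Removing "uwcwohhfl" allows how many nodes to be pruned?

6

A node on "uwcwohhfl"'s path can go only if nothing else ends at it or branches off below it.
The suffix "wohhfl" (6 nodes) is used only by "uwcwohhfl"; the node for "uwc" still has the child "y", so pruning stops there.
Nodes removed: 6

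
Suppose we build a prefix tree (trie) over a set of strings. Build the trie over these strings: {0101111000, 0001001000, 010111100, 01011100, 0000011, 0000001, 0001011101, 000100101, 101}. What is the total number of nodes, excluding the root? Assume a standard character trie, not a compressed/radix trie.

Count nodes per top-level branch (shared prefixes stored once):
  '0'-branch (0000001, 0000011, 0001001000, 000100101, 0001011101, 01011100, 010111100, 0101111000): 33 nodes
  '1'-branch (101): 3 nodes
Sum: 36

36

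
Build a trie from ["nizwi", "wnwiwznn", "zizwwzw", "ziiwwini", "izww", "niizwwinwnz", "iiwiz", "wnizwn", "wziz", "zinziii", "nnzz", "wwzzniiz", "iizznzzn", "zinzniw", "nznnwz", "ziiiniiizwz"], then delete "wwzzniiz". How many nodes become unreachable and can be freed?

A node on "wwzzniiz"'s path can go only if nothing else ends at it or branches off below it.
The suffix "wzzniiz" (7 nodes) is used only by "wwzzniiz"; the node for "w" still has the child "n", so pruning stops there.
Nodes removed: 7

7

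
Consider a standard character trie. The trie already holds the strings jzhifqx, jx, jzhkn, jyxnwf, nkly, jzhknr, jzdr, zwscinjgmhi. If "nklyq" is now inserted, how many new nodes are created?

1

The longest prefix of "nklyq" already in the trie is "nkly" (length 4).
New nodes needed: |"nklyq"| − 4 = 5 − 4 = 1.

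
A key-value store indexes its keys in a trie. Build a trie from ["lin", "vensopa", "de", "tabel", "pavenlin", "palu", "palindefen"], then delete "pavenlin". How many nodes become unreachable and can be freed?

6

A node on "pavenlin"'s path can go only if nothing else ends at it or branches off below it.
The suffix "venlin" (6 nodes) is used only by "pavenlin"; the node for "pa" still has the child "l", so pruning stops there.
Nodes removed: 6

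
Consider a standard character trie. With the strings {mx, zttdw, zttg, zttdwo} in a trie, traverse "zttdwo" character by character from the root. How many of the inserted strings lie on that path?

2

Traverse "zttdwo" character by character; count nodes along the way that are marked as word ends.
Prefixes of the query that are stored words: "zttdw", "zttdwo"
Count: 2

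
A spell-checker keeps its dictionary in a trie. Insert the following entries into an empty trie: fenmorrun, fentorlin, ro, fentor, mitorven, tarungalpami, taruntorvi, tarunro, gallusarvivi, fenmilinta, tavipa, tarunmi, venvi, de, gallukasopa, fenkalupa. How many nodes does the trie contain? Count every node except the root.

87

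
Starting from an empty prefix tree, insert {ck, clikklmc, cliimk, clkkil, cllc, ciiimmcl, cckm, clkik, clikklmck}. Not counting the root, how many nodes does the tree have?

31

Trace insertions, counting only characters that open a new branch:
  "ck" → 2 new (c, k)
  "clikklmc" → prefix "c" already present; 7 new (l, i, k, k, l, m, c)
  "cliimk" → prefix "cli" already present; 3 new (i, m, k)
  "clkkil" → prefix "cl" already present; 4 new (k, k, i, l)
  "cllc" → prefix "cl" already present; 2 new (l, c)
  "ciiimmcl" → prefix "c" already present; 7 new (i, i, i, m, m, c, l)
  "cckm" → prefix "c" already present; 3 new (c, k, m)
  "clkik" → prefix "clk" already present; 2 new (i, k)
  "clikklmck" → prefix "clikklmc" already present; 1 new (k)
Total nodes = 2 + 7 + 3 + 4 + 2 + 7 + 3 + 2 + 1 = 31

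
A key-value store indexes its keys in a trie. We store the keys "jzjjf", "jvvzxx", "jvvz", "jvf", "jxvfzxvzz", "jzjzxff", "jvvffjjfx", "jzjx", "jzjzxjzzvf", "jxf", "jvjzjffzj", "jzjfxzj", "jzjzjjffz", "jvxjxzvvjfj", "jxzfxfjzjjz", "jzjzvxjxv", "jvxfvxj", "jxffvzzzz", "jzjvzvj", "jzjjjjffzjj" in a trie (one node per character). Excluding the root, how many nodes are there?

96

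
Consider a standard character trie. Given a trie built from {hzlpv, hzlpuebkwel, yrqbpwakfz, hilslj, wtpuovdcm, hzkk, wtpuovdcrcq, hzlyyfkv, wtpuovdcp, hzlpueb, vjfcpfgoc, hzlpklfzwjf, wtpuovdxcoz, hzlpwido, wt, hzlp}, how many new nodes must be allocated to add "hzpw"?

"hz" is already a path in the trie; the remaining "pw" must be added.
Each of the 2 remaining characters creates one node.

2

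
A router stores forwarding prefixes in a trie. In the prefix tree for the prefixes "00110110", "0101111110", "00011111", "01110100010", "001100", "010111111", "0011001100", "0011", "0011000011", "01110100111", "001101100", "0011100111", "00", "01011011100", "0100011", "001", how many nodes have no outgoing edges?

10

Leaves are exactly the stored words that no other stored word extends.
Those words: "00011111", "0011000011", "0011001100", "001101100", "0011100111", "0100011", "01011011100", "0101111110", "01110100010", "01110100111"
Leaf count: 10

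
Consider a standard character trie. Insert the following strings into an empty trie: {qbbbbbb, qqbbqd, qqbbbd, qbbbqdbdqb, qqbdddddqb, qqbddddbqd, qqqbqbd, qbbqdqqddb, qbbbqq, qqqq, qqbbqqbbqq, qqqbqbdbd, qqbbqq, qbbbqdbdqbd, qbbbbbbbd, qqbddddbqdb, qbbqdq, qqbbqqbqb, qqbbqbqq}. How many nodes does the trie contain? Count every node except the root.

60

Count nodes per top-level branch (shared prefixes stored once):
  'q'-branch (qbbbbbb, qbbbbbbbd, qbbbqdbdqb, qbbbqdbdqbd, qbbbqq, qbbqdq, qbbqdqqddb, qqbbbd, qqbbqbqq, qqbbqd, qqbbqq, qqbbqqbbqq, qqbbqqbqb, qqbddddbqd, qqbddddbqdb, qqbdddddqb, qqqbqbd, qqqbqbdbd, qqqq): 60 nodes
Sum: 60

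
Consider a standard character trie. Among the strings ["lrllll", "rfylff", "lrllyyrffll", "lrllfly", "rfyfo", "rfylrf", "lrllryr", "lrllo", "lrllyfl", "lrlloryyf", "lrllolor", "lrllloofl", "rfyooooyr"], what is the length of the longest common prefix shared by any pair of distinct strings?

Look for the deepest trie node that still has at least two words in its subtree.
"lrllll" and "lrllloofl" agree on "lrlll" (5 characters) before diverging; nothing deeper is shared.
Longest shared-prefix length: 5

5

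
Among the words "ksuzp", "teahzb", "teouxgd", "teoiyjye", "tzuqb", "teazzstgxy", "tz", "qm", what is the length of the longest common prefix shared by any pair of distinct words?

Equivalently: take the maximum, over all pairs, of their longest common prefix length.
e.g. "teahzb" and "teazzstgxy" share the prefix "tea" of length 3; no pair shares a longer one.
Longest shared-prefix length: 3

3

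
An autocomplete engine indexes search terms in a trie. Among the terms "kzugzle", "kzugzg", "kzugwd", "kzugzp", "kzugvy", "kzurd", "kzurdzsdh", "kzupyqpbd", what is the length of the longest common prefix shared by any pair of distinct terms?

The deepest shared node is where two words last agree before diverging.
e.g. "kzugzg" and "kzugzle" share the prefix "kzugz" of length 5; no pair shares a longer one.
Longest shared-prefix length: 5

5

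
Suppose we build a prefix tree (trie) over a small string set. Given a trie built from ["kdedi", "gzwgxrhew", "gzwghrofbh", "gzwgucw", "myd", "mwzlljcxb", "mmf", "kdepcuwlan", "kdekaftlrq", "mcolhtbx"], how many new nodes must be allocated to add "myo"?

1

The longest prefix of "myo" already in the trie is "my" (length 2).
Each of the 1 remaining characters creates one node.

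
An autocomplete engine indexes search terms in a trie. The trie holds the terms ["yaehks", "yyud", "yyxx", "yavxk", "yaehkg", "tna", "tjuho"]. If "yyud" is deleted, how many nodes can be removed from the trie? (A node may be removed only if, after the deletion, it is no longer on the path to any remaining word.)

A node on "yyud"'s path can go only if nothing else ends at it or branches off below it.
The suffix "ud" (2 nodes) is used only by "yyud"; the node for "yy" still has the child "x", so pruning stops there.
Nodes removed: 2

2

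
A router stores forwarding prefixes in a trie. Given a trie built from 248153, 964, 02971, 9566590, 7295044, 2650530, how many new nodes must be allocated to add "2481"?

0

Every character of "2481" already lies on an existing path (it is a prefix of some stored word).
No new nodes are needed: 0.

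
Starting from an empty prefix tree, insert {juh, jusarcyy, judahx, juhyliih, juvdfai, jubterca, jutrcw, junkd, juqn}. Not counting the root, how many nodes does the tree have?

38

Trie structure (* marks end of a word):
(root)
└─ j
   └─ u
      ├─ b
      │  └─ t
      │     └─ e
      │        └─ r
      │           └─ c
      │              └─ a *
      ├─ d
      │  └─ a
      │     └─ h
      │        └─ x *
      ├─ h *
      │  └─ y
      │     └─ l
      │        └─ i
      │           └─ i
      │              └─ h *
      ├─ n
      │  └─ k
      │     └─ d *
      ├─ q
      │  └─ n *
      ├─ s
      │  └─ a
      │     └─ r
      │        └─ c
      │           └─ y
      │              └─ y *
      ├─ t
      │  └─ r
      │     └─ c
      │        └─ w *
      └─ v
         └─ d
            └─ f
               └─ a
                  └─ i *
Counting every labelled node above: 38.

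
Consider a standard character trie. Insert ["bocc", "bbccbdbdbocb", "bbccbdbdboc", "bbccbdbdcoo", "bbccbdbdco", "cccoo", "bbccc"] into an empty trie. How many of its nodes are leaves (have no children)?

5

Leaves are exactly the stored words that no other stored word extends.
Those words: "bbccbdbdbocb", "bbccbdbdcoo", "bbccc", "bocc", "cccoo"
Leaf count: 5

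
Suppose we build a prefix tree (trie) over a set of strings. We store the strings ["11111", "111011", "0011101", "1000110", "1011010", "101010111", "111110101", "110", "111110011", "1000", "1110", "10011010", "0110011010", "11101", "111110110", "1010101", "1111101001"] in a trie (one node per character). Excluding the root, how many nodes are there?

Insert word by word; a character creates a node only if that edge doesn't already exist:
  "11111" → 5 new (1, 1, 1, 1, 1)
  "111011" → prefix "111" already present; 3 new (0, 1, 1)
  "0011101" → 7 new (0, 0, 1, 1, 1, 0, 1)
  "1000110" → prefix "1" already present; 6 new (0, 0, 0, 1, 1, 0)
  "1011010" → prefix "10" already present; 5 new (1, 1, 0, 1, 0)
  "101010111" → prefix "101" already present; 6 new (0, 1, 0, 1, 1, 1)
  "111110101" → prefix "11111" already present; 4 new (0, 1, 0, 1)
  "110" → prefix "11" already present; 1 new (0)
  "111110011" → prefix "111110" already present; 3 new (0, 1, 1)
  "1000" → prefix "1000" already present; 0 new (none)
  "1110" → prefix "1110" already present; 0 new (none)
  "10011010" → prefix "100" already present; 5 new (1, 1, 0, 1, 0)
  "0110011010" → prefix "0" already present; 9 new (1, 1, 0, 0, 1, 1, 0, 1, 0)
  "11101" → prefix "11101" already present; 0 new (none)
  "111110110" → prefix "1111101" already present; 2 new (1, 0)
  "1010101" → prefix "1010101" already present; 0 new (none)
  "1111101001" → prefix "11111010" already present; 2 new (0, 1)
Total nodes = 5 + 3 + 7 + 6 + 5 + 6 + 4 + 1 + 3 + 0 + 0 + 5 + 9 + 0 + 2 + 0 + 2 = 58

58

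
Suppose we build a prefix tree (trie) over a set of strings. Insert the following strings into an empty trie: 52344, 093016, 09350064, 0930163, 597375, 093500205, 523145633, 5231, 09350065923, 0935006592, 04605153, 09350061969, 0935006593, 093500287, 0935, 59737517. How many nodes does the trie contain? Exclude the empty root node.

Insert word by word; a character creates a node only if that edge doesn't already exist:
  "52344" → 5 new (5, 2, 3, 4, 4)
  "093016" → 6 new (0, 9, 3, 0, 1, 6)
  "09350064" → prefix "093" already present; 5 new (5, 0, 0, 6, 4)
  "0930163" → prefix "093016" already present; 1 new (3)
  "597375" → prefix "5" already present; 5 new (9, 7, 3, 7, 5)
  "093500205" → prefix "093500" already present; 3 new (2, 0, 5)
  "523145633" → prefix "523" already present; 6 new (1, 4, 5, 6, 3, 3)
  "5231" → prefix "5231" already present; 0 new (none)
  "09350065923" → prefix "0935006" already present; 4 new (5, 9, 2, 3)
  "0935006592" → prefix "0935006592" already present; 0 new (none)
  "04605153" → prefix "0" already present; 7 new (4, 6, 0, 5, 1, 5, 3)
  "09350061969" → prefix "0935006" already present; 4 new (1, 9, 6, 9)
  "0935006593" → prefix "093500659" already present; 1 new (3)
  "093500287" → prefix "0935002" already present; 2 new (8, 7)
  "0935" → prefix "0935" already present; 0 new (none)
  "59737517" → prefix "597375" already present; 2 new (1, 7)
Total nodes = 5 + 6 + 5 + 1 + 5 + 3 + 6 + 0 + 4 + 0 + 7 + 4 + 1 + 2 + 0 + 2 = 51

51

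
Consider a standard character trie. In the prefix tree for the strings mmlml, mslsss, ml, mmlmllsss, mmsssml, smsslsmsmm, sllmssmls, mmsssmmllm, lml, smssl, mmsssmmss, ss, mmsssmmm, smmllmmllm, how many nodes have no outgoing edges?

Leaves are exactly the stored words that no other stored word extends.
Those words: "lml", "ml", "mmlmllsss", "mmsssml", "mmsssmmllm", "mmsssmmm", "mmsssmmss", "mslsss", "sllmssmls", "smmllmmllm", "smsslsmsmm", "ss"
Leaf count: 12

12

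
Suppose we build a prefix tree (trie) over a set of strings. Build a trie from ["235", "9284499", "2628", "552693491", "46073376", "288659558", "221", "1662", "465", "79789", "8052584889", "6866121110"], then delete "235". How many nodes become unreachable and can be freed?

After clearing the end-marker at "235", prune upward until reaching a node still needed by another word.
The suffix "35" (2 nodes) is used only by "235"; the node for "2" still has the child "6", so pruning stops there.
Nodes removed: 2

2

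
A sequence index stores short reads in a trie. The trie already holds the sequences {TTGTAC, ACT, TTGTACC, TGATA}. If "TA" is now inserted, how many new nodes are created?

The longest prefix of "TA" already in the trie is "T" (length 1).
Each of the 1 remaining characters creates one node.

1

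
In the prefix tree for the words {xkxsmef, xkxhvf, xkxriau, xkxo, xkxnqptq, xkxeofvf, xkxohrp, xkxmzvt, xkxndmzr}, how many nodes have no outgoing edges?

Leaves are exactly the stored words that no other stored word extends.
Those words: "xkxeofvf", "xkxhvf", "xkxmzvt", "xkxndmzr", "xkxnqptq", "xkxohrp", "xkxriau", "xkxsmef"
Leaf count: 8

8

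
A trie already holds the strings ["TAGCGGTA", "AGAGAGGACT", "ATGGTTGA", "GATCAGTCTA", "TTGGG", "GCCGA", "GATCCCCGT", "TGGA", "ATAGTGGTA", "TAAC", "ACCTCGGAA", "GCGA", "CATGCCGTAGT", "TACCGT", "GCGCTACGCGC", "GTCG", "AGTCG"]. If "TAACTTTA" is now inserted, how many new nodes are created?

4

Walking "TAACTTTA" from the root, the first 4 characters ("TAAC") follow existing edges; "T" is the first miss.
So 8 − 4 = 4 new nodes.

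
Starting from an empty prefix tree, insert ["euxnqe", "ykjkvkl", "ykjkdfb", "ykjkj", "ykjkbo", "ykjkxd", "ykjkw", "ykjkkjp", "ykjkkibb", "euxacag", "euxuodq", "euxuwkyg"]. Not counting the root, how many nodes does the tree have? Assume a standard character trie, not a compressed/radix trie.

Trie structure (* marks end of a word):
(root)
├─ e
│  └─ u
│     └─ x
│        ├─ a
│        │  └─ c
│        │     └─ a
│        │        └─ g *
│        ├─ n
│        │  └─ q
│        │     └─ e *
│        └─ u
│           ├─ o
│           │  └─ d
│           │     └─ q *
│           └─ w
│              └─ k
│                 └─ y
│                    └─ g *
└─ y
   └─ k
      └─ j
         └─ k
            ├─ b
            │  └─ o *
            ├─ d
            │  └─ f
            │     └─ b *
            ├─ j *
            ├─ k
            │  ├─ i
            │  │  └─ b
            │  │     └─ b *
            │  └─ j
            │     └─ p *
            ├─ v
            │  └─ k
            │     └─ l *
            ├─ w *
            └─ x
               └─ d *
Counting every labelled node above: 40.

40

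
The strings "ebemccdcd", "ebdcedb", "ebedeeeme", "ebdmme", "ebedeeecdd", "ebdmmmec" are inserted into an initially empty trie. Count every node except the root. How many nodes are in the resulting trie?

29

For each word, the new-node count is its length minus the longest prefix already in the trie:
  "ebemccdcd" → 9 new (e, b, e, m, c, c, d, c, d)
  "ebdcedb" → prefix "eb" already present; 5 new (d, c, e, d, b)
  "ebedeeeme" → prefix "ebe" already present; 6 new (d, e, e, e, m, e)
  "ebdmme" → prefix "ebd" already present; 3 new (m, m, e)
  "ebedeeecdd" → prefix "ebedeee" already present; 3 new (c, d, d)
  "ebdmmmec" → prefix "ebdmm" already present; 3 new (m, e, c)
Total nodes = 9 + 5 + 6 + 3 + 3 + 3 = 29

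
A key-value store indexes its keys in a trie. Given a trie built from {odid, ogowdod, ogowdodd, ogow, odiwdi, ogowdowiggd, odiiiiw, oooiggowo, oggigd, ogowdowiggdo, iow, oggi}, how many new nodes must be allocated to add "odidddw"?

3

Walking "odidddw" from the root, the first 4 characters ("odid") follow existing edges; "d" is the first miss.
So 7 − 4 = 3 new nodes.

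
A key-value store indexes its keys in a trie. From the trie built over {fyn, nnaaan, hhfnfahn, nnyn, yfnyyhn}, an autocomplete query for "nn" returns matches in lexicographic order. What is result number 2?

nnyn

DFS of the "nn" subtree visits, in order: "nnaaan", "nnyn"
The 2nd is nnyn.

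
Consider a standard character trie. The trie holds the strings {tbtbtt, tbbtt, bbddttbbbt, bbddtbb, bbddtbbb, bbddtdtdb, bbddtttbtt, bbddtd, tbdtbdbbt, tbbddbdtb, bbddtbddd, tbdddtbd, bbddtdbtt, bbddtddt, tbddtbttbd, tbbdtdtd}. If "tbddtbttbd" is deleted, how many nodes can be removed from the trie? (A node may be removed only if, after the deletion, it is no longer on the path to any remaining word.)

6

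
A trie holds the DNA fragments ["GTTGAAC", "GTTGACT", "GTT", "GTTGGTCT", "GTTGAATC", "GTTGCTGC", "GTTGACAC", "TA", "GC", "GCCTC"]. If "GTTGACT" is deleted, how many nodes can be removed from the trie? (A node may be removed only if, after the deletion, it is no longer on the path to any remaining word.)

A node on "GTTGACT"'s path can go only if nothing else ends at it or branches off below it.
The suffix "T" (1 node) is used only by "GTTGACT"; the node for "GTTGAC" still has the child "A", so pruning stops there.
Nodes removed: 1

1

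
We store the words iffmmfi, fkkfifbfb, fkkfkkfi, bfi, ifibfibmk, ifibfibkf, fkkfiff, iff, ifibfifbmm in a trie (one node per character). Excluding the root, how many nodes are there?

37

Trie structure (* marks end of a word):
(root)
├─ b
│  └─ f
│     └─ i *
├─ f
│  └─ k
│     └─ k
│        └─ f
│           ├─ i
│           │  └─ f
│           │     ├─ b
│           │     │  └─ f
│           │     │     └─ b *
│           │     └─ f *
│           └─ k
│              └─ k
│                 └─ f
│                    └─ i *
└─ i
   └─ f
      ├─ f *
      │  └─ m
      │     └─ m
      │        └─ f
      │           └─ i *
      └─ i
         └─ b
            └─ f
               └─ i
                  ├─ b
                  │  ├─ k
                  │  │  └─ f *
                  │  └─ m
                  │     └─ k *
                  └─ f
                     └─ b
                        └─ m
                           └─ m *
Counting every labelled node above: 37.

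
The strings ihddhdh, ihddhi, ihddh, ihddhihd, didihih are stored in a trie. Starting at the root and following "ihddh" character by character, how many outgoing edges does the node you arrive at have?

Follow the path "ihddh" to its node, then look at its outgoing edges.
Distinct next characters after "ihddh": d, i.
That node has 2 child edges.

2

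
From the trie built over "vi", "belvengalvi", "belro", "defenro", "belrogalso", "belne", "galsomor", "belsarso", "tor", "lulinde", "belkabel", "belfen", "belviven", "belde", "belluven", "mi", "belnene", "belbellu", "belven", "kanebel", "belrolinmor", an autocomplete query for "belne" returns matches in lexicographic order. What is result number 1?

belne

Filter for "belne…" and sort: "belne", "belnene"
The 1st is belne.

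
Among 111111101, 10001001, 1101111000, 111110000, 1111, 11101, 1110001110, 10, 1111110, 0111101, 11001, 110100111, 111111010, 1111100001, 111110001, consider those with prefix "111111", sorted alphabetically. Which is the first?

Filter for "111111…" and sort: "1111110", "111111010", "111111101"
The 1st is 1111110.

1111110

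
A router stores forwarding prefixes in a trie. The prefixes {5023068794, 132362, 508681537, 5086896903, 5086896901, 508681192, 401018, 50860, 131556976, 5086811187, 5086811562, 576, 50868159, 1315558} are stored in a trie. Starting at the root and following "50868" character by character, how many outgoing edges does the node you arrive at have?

2

The children of the "50868" node are the distinct next characters among strings starting with "50868".
Distinct next characters after "50868": 1, 9.
That node has 2 child edges.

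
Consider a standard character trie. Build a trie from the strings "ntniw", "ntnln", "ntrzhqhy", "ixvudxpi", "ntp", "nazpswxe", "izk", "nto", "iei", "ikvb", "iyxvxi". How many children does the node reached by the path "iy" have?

Follow the path "iy" to its node, then look at its outgoing edges.
Distinct next characters after "iy": x.
That node has 1 child edge.

1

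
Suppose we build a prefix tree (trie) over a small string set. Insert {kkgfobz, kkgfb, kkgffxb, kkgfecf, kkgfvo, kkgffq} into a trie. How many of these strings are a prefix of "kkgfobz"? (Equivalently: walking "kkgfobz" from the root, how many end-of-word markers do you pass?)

1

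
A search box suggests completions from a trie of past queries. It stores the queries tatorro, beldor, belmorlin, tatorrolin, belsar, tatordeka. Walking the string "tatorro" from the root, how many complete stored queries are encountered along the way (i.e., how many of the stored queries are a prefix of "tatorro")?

Walk "tatorro" from the root; an end-of-word marker is hit whenever a stored word is a prefix of "tatorro".
Prefixes of the query that are stored words: "tatorro"
Count: 1

1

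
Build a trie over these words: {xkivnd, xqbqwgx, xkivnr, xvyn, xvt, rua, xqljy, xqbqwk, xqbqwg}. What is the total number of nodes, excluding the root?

Trie structure (* marks end of a word):
(root)
├─ r
│  └─ u
│     └─ a *
└─ x
   ├─ k
   │  └─ i
   │     └─ v
   │        └─ n
   │           ├─ d *
   │           └─ r *
   ├─ q
   │  ├─ b
   │  │  └─ q
   │  │     └─ w
   │  │        ├─ g *
   │  │        │  └─ x *
   │  │        └─ k *
   │  └─ l
   │     └─ j
   │        └─ y *
   └─ v
      ├─ t *
      └─ y
         └─ n *
Counting every labelled node above: 24.

24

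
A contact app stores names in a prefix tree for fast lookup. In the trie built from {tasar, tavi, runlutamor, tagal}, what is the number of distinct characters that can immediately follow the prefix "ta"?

The children of the "ta" node are the distinct next characters among strings starting with "ta".
Distinct next characters after "ta": g, s, v.
That node has 3 child edges.

3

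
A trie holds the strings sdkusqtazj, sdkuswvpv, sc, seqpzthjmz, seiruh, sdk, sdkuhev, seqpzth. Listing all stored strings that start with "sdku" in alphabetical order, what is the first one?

sdkuhev

Words with prefix "sdku", in lexicographic order: "sdkuhev", "sdkusqtazj", "sdkuswvpv"
Position 1: sdkuhev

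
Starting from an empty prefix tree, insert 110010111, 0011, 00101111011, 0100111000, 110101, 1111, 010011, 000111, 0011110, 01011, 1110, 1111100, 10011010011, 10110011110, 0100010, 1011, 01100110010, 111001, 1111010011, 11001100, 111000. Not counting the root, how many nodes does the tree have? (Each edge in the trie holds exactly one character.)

Insert word by word; a character creates a node only if that edge doesn't already exist:
  "110010111" → 9 new (1, 1, 0, 0, 1, 0, 1, 1, 1)
  "0011" → 4 new (0, 0, 1, 1)
  "00101111011" → prefix "001" already present; 8 new (0, 1, 1, 1, 1, 0, 1, 1)
  "0100111000" → prefix "0" already present; 9 new (1, 0, 0, 1, 1, 1, 0, 0, 0)
  "110101" → prefix "110" already present; 3 new (1, 0, 1)
  "1111" → prefix "11" already present; 2 new (1, 1)
  "010011" → prefix "010011" already present; 0 new (none)
  "000111" → prefix "00" already present; 4 new (0, 1, 1, 1)
  "0011110" → prefix "0011" already present; 3 new (1, 1, 0)
  "01011" → prefix "010" already present; 2 new (1, 1)
  "1110" → prefix "111" already present; 1 new (0)
  "1111100" → prefix "1111" already present; 3 new (1, 0, 0)
  "10011010011" → prefix "1" already present; 10 new (0, 0, 1, 1, 0, 1, 0, 0, 1, 1)
  "10110011110" → prefix "10" already present; 9 new (1, 1, 0, 0, 1, 1, 1, 1, 0)
  "0100010" → prefix "0100" already present; 3 new (0, 1, 0)
  "1011" → prefix "1011" already present; 0 new (none)
  "01100110010" → prefix "01" already present; 9 new (1, 0, 0, 1, 1, 0, 0, 1, 0)
  "111001" → prefix "1110" already present; 2 new (0, 1)
  "1111010011" → prefix "1111" already present; 6 new (0, 1, 0, 0, 1, 1)
  "11001100" → prefix "11001" already present; 3 new (1, 0, 0)
  "111000" → prefix "11100" already present; 1 new (0)
Total nodes = 9 + 4 + 8 + 9 + 3 + 2 + 0 + 4 + 3 + 2 + 1 + 3 + 10 + 9 + 3 + 0 + 9 + 2 + 6 + 3 + 1 = 91

91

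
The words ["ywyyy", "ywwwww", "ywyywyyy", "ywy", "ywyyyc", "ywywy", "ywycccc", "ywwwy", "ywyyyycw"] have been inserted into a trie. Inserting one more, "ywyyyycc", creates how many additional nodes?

1

Walking "ywyyyycc" from the root, the first 7 characters ("ywyyyyc") follow existing edges; "c" is the first miss.
Each of the 1 remaining characters creates one node.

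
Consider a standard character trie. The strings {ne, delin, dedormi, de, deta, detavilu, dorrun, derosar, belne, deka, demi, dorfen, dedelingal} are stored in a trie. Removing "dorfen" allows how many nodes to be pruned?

3

Walk "dorfen" from the leaf back toward the root, removing each node that no remaining word uses.
The suffix "fen" (3 nodes) is used only by "dorfen"; the node for "dor" still has the child "r", so pruning stops there.
Nodes removed: 3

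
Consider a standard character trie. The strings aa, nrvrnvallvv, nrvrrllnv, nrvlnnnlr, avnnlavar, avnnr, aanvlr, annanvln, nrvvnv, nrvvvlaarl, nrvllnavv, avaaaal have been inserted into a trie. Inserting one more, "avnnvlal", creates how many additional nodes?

Walking "avnnvlal" from the root, the first 4 characters ("avnn") follow existing edges; "v" is the first miss.
So 8 − 4 = 4 new nodes.

4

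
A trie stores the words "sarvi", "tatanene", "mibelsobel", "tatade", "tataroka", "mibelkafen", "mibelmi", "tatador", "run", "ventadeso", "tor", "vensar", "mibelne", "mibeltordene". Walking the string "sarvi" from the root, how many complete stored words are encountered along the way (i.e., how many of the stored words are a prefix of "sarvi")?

Traverse "sarvi" character by character; count nodes along the way that are marked as word ends.
Prefixes of the query that are stored words: "sarvi"
Count: 1

1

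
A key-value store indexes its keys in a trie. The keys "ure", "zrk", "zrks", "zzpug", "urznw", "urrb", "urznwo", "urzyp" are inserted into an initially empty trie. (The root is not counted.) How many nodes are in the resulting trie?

Count nodes per top-level branch (shared prefixes stored once):
  'u'-branch (ure, urrb, urznw, urznwo, urzyp): 11 nodes
  'z'-branch (zrk, zrks, zzpug): 8 nodes
Sum: 19

19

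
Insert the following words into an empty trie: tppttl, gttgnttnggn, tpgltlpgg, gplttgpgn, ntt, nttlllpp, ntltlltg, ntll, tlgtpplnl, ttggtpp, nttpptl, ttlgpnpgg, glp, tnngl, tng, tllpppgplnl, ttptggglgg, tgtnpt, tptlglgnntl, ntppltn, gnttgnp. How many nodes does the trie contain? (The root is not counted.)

121

Insert word by word; a character creates a node only if that edge doesn't already exist:
  "tppttl" → 6 new (t, p, p, t, t, l)
  "gttgnttnggn" → 11 new (g, t, t, g, n, t, t, n, g, g, n)
  "tpgltlpgg" → prefix "tp" already present; 7 new (g, l, t, l, p, g, g)
  "gplttgpgn" → prefix "g" already present; 8 new (p, l, t, t, g, p, g, n)
  "ntt" → 3 new (n, t, t)
  "nttlllpp" → prefix "ntt" already present; 5 new (l, l, l, p, p)
  "ntltlltg" → prefix "nt" already present; 6 new (l, t, l, l, t, g)
  "ntll" → prefix "ntl" already present; 1 new (l)
  "tlgtpplnl" → prefix "t" already present; 8 new (l, g, t, p, p, l, n, l)
  "ttggtpp" → prefix "t" already present; 6 new (t, g, g, t, p, p)
  "nttpptl" → prefix "ntt" already present; 4 new (p, p, t, l)
  "ttlgpnpgg" → prefix "tt" already present; 7 new (l, g, p, n, p, g, g)
  "glp" → prefix "g" already present; 2 new (l, p)
  "tnngl" → prefix "t" already present; 4 new (n, n, g, l)
  "tng" → prefix "tn" already present; 1 new (g)
  "tllpppgplnl" → prefix "tl" already present; 9 new (l, p, p, p, g, p, l, n, l)
  "ttptggglgg" → prefix "tt" already present; 8 new (p, t, g, g, g, l, g, g)
  "tgtnpt" → prefix "t" already present; 5 new (g, t, n, p, t)
  "tptlglgnntl" → prefix "tp" already present; 9 new (t, l, g, l, g, n, n, t, l)
  "ntppltn" → prefix "nt" already present; 5 new (p, p, l, t, n)
  "gnttgnp" → prefix "g" already present; 6 new (n, t, t, g, n, p)
Total nodes = 6 + 11 + 7 + 8 + 3 + 5 + 6 + 1 + 8 + 6 + 4 + 7 + 2 + 4 + 1 + 9 + 8 + 5 + 9 + 5 + 6 = 121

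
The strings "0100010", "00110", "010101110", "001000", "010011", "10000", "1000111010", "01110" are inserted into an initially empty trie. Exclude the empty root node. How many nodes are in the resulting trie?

36

For each word, the new-node count is its length minus the longest prefix already in the trie:
  "0100010" → 7 new (0, 1, 0, 0, 0, 1, 0)
  "00110" → prefix "0" already present; 4 new (0, 1, 1, 0)
  "010101110" → prefix "010" already present; 6 new (1, 0, 1, 1, 1, 0)
  "001000" → prefix "001" already present; 3 new (0, 0, 0)
  "010011" → prefix "0100" already present; 2 new (1, 1)
  "10000" → 5 new (1, 0, 0, 0, 0)
  "1000111010" → prefix "1000" already present; 6 new (1, 1, 1, 0, 1, 0)
  "01110" → prefix "01" already present; 3 new (1, 1, 0)
Total nodes = 7 + 4 + 6 + 3 + 2 + 5 + 6 + 3 = 36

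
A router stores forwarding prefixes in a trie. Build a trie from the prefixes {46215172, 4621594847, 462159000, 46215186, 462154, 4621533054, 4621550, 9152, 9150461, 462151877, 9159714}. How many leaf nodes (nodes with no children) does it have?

Leaves are exactly the stored words that no other stored word extends.
Those words: "46215172", "46215186", "462151877", "4621533054", "462154", "4621550", "462159000", "4621594847", "9150461", "9152", "9159714"
Leaf count: 11

11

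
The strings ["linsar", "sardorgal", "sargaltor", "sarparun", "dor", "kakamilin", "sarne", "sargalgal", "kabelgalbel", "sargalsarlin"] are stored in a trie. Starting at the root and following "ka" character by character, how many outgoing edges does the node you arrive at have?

The children of the "ka" node are the distinct next characters among strings starting with "ka".
Characters that immediately follow "ka" among the stored strings: {b, k}.
That node has 2 child edges.

2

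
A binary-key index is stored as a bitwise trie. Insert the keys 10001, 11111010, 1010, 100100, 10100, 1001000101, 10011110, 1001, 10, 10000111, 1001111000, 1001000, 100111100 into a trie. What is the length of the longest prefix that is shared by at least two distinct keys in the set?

9

Look for the deepest trie node that still has at least two words in its subtree.
"100111100" and "1001111000" agree on "100111100" (9 characters) before diverging; nothing deeper is shared.
Longest shared-prefix length: 9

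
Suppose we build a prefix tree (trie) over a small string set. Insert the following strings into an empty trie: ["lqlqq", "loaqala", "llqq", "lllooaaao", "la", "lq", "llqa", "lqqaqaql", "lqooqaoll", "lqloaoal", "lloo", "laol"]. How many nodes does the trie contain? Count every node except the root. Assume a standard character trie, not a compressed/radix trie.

Count nodes per top-level branch (shared prefixes stored once):
  'l'-branch (la, laol, lllooaaao, lloo, llqa, llqq, loaqala, lq, lqloaoal, lqlqq, lqooqaoll, lqqaqaql): 45 nodes
Sum: 45

45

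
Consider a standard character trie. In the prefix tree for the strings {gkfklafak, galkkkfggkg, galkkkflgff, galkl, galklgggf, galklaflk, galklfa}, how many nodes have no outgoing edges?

A leaf is a node with no children — equivalently, the end of a word that is not a proper prefix of any other stored word.
Those words: "galkkkfggkg", "galkkkflgff", "galklaflk", "galklfa", "galklgggf", "gkfklafak"
Leaf count: 6

6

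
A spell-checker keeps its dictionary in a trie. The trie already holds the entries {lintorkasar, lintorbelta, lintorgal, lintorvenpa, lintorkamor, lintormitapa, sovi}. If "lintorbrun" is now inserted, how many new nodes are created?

3

The longest prefix of "lintorbrun" already in the trie is "lintorb" (length 7).
Each of the 3 remaining characters creates one node.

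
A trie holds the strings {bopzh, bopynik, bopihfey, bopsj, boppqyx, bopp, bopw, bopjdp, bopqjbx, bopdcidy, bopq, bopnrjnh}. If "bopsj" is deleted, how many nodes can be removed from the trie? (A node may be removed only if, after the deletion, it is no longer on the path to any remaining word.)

Walk "bopsj" from the leaf back toward the root, removing each node that no remaining word uses.
The suffix "sj" (2 nodes) is used only by "bopsj"; the node for "bop" still has the child "z", so pruning stops there.
Nodes removed: 2

2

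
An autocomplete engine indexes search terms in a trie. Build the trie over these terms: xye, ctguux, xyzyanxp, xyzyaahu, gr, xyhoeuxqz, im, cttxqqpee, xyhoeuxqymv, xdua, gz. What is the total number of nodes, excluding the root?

43

Insert word by word; a character creates a node only if that edge doesn't already exist:
  "xye" → 3 new (x, y, e)
  "ctguux" → 6 new (c, t, g, u, u, x)
  "xyzyanxp" → prefix "xy" already present; 6 new (z, y, a, n, x, p)
  "xyzyaahu" → prefix "xyzya" already present; 3 new (a, h, u)
  "gr" → 2 new (g, r)
  "xyhoeuxqz" → prefix "xy" already present; 7 new (h, o, e, u, x, q, z)
  "im" → 2 new (i, m)
  "cttxqqpee" → prefix "ct" already present; 7 new (t, x, q, q, p, e, e)
  "xyhoeuxqymv" → prefix "xyhoeuxq" already present; 3 new (y, m, v)
  "xdua" → prefix "x" already present; 3 new (d, u, a)
  "gz" → prefix "g" already present; 1 new (z)
Total nodes = 3 + 6 + 6 + 3 + 2 + 7 + 2 + 7 + 3 + 3 + 1 = 43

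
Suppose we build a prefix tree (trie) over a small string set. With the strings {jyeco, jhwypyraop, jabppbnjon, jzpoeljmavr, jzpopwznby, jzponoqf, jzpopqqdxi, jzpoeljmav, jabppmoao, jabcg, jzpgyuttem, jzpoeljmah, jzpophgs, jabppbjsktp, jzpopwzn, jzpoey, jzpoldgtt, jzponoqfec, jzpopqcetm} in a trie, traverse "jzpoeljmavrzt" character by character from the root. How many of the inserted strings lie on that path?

2

Check each prefix of "jzpoeljmavrzt" against the stored set — each match is an end-marker on the path.
Prefixes of the query that are stored words: "jzpoeljmav", "jzpoeljmavr"
Count: 2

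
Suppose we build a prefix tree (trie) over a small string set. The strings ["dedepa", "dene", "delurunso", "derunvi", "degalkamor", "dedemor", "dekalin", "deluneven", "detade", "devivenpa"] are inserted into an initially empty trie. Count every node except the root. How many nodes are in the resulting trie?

Trace insertions, counting only characters that open a new branch:
  "dedepa" → 6 new (d, e, d, e, p, a)
  "dene" → prefix "de" already present; 2 new (n, e)
  "delurunso" → prefix "de" already present; 7 new (l, u, r, u, n, s, o)
  "derunvi" → prefix "de" already present; 5 new (r, u, n, v, i)
  "degalkamor" → prefix "de" already present; 8 new (g, a, l, k, a, m, o, r)
  "dedemor" → prefix "dede" already present; 3 new (m, o, r)
  "dekalin" → prefix "de" already present; 5 new (k, a, l, i, n)
  "deluneven" → prefix "delu" already present; 5 new (n, e, v, e, n)
  "detade" → prefix "de" already present; 4 new (t, a, d, e)
  "devivenpa" → prefix "de" already present; 7 new (v, i, v, e, n, p, a)
Total nodes = 6 + 2 + 7 + 5 + 8 + 3 + 5 + 5 + 4 + 7 = 52

52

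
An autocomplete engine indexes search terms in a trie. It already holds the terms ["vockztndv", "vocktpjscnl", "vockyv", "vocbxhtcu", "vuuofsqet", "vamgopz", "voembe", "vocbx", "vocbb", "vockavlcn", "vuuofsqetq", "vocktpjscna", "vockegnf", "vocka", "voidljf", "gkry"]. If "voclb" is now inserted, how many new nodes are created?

2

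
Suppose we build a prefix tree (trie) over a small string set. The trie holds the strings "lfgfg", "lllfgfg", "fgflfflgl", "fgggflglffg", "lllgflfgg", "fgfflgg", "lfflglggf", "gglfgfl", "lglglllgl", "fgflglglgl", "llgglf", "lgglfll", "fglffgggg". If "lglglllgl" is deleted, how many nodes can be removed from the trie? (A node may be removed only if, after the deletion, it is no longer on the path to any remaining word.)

After clearing the end-marker at "lglglllgl", prune upward until reaching a node still needed by another word.
The suffix "lglllgl" (7 nodes) is used only by "lglglllgl"; the node for "lg" still has the child "g", so pruning stops there.
Nodes removed: 7

7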